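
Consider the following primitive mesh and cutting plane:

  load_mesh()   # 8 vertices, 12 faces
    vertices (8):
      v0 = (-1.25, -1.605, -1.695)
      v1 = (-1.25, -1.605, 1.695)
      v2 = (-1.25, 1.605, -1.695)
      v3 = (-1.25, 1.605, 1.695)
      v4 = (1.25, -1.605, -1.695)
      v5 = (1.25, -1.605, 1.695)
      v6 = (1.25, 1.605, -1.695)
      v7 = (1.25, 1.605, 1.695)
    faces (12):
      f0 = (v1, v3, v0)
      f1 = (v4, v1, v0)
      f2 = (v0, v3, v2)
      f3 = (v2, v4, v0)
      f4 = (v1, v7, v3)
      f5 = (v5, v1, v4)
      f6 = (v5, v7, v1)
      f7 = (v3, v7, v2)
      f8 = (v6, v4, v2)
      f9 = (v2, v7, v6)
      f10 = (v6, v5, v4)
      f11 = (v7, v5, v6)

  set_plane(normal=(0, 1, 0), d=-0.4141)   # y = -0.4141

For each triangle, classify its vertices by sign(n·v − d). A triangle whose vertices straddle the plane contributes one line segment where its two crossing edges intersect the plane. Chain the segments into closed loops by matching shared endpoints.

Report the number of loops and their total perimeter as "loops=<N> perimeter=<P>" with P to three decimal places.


loops=1 perimeter=11.780

Straddling triangles (8 of 12):
  (v1,v3,v0) [-+-] → (-1.25, -0.4141, 1.695)–(-1.25, -0.4141, -0.437321)  len=2.1323
  (v0,v3,v2) [-++] → (-1.25, -0.4141, -0.437321)–(-1.25, -0.4141, -1.695)  len=1.2577
  (v2,v4,v0) [+--] → (0.322508, -0.4141, -1.695)–(-1.25, -0.4141, -1.695)  len=1.5725
  (v1,v7,v3) [-++] → (-0.322508, -0.4141, 1.695)–(-1.25, -0.4141, 1.695)  len=0.9275
  (v5,v7,v1) [-+-] → (1.25, -0.4141, 1.695)–(-0.322508, -0.4141, 1.695)  len=1.5725
  (v6,v4,v2) [+-+] → (1.25, -0.4141, -1.695)–(0.322508, -0.4141, -1.695)  len=0.9275
  (v6,v5,v4) [+--] → (1.25, -0.4141, 0.437321)–(1.25, -0.4141, -1.695)  len=2.1323
  (v7,v5,v6) [+-+] → (1.25, -0.4141, 1.695)–(1.25, -0.4141, 0.437321)  len=1.2577

Chained into 1 loop(s):
  loop 1: 8 segments, perimeter = 11.7800
Total perimeter = 11.780


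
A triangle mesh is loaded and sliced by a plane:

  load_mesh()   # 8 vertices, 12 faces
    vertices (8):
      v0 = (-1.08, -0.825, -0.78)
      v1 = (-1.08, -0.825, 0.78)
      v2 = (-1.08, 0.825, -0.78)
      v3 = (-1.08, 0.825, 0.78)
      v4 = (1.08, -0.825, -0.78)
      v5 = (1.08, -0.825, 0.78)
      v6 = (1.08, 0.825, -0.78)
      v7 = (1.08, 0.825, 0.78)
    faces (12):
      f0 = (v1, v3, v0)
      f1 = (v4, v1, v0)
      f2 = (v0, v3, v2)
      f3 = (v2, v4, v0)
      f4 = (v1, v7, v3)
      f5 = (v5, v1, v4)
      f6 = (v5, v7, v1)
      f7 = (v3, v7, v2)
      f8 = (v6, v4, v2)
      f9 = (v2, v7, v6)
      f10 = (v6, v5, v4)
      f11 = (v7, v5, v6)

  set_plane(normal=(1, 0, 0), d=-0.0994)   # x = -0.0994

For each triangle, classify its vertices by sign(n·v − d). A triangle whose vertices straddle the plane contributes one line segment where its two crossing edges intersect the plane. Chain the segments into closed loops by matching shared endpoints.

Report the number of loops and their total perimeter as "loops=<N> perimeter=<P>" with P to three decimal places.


Straddling triangles (8 of 12):
  (v4,v1,v0) [+--] → (-0.0994, -0.825, 0.0717889)–(-0.0994, -0.825, -0.78)  len=0.8518
  (v2,v4,v0) [-+-] → (-0.0994, 0.0759306, -0.78)–(-0.0994, -0.825, -0.78)  len=0.9009
  (v1,v7,v3) [-+-] → (-0.0994, -0.0759306, 0.78)–(-0.0994, 0.825, 0.78)  len=0.9009
  (v5,v1,v4) [+-+] → (-0.0994, -0.825, 0.78)–(-0.0994, -0.825, 0.0717889)  len=0.7082
  (v5,v7,v1) [++-] → (-0.0994, -0.0759306, 0.78)–(-0.0994, -0.825, 0.78)  len=0.7491
  (v3,v7,v2) [-+-] → (-0.0994, 0.825, 0.78)–(-0.0994, 0.825, -0.0717889)  len=0.8518
  (v6,v4,v2) [++-] → (-0.0994, 0.0759306, -0.78)–(-0.0994, 0.825, -0.78)  len=0.7491
  (v2,v7,v6) [-++] → (-0.0994, 0.825, -0.0717889)–(-0.0994, 0.825, -0.78)  len=0.7082

Chained into 1 loop(s):
  loop 1: 8 segments, perimeter = 6.4200
Total perimeter = 6.420

loops=1 perimeter=6.420


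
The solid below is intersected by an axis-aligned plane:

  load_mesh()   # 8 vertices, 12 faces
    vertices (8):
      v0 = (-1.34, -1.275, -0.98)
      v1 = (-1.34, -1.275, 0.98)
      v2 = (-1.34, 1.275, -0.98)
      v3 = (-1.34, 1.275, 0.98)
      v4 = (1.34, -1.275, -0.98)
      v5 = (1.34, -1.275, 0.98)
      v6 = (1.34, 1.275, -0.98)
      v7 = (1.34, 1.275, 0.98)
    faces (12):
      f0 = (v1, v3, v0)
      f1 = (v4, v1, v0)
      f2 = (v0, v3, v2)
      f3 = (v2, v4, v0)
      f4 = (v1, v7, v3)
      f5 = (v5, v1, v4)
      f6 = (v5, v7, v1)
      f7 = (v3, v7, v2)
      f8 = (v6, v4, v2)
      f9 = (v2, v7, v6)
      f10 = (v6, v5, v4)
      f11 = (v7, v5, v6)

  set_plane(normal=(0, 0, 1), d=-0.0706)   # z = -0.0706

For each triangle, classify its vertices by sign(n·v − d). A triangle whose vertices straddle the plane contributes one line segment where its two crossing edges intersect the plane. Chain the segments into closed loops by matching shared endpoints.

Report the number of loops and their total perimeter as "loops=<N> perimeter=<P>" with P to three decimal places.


Straddling triangles (8 of 12):
  (v1,v3,v0) [++-] → (-1.34, -0.091852, -0.0706)–(-1.34, -1.275, -0.0706)  len=1.1831
  (v4,v1,v0) [-+-] → (0.0965347, -1.275, -0.0706)–(-1.34, -1.275, -0.0706)  len=1.4365
  (v0,v3,v2) [-+-] → (-1.34, -0.091852, -0.0706)–(-1.34, 1.275, -0.0706)  len=1.3669
  (v5,v1,v4) [++-] → (0.0965347, -1.275, -0.0706)–(1.34, -1.275, -0.0706)  len=1.2435
  (v3,v7,v2) [++-] → (-0.0965347, 1.275, -0.0706)–(-1.34, 1.275, -0.0706)  len=1.2435
  (v2,v7,v6) [-+-] → (-0.0965347, 1.275, -0.0706)–(1.34, 1.275, -0.0706)  len=1.4365
  (v6,v5,v4) [-+-] → (1.34, 0.091852, -0.0706)–(1.34, -1.275, -0.0706)  len=1.3669
  (v7,v5,v6) [++-] → (1.34, 0.091852, -0.0706)–(1.34, 1.275, -0.0706)  len=1.1831

Chained into 1 loop(s):
  loop 1: 8 segments, perimeter = 10.4600
Total perimeter = 10.460

loops=1 perimeter=10.460


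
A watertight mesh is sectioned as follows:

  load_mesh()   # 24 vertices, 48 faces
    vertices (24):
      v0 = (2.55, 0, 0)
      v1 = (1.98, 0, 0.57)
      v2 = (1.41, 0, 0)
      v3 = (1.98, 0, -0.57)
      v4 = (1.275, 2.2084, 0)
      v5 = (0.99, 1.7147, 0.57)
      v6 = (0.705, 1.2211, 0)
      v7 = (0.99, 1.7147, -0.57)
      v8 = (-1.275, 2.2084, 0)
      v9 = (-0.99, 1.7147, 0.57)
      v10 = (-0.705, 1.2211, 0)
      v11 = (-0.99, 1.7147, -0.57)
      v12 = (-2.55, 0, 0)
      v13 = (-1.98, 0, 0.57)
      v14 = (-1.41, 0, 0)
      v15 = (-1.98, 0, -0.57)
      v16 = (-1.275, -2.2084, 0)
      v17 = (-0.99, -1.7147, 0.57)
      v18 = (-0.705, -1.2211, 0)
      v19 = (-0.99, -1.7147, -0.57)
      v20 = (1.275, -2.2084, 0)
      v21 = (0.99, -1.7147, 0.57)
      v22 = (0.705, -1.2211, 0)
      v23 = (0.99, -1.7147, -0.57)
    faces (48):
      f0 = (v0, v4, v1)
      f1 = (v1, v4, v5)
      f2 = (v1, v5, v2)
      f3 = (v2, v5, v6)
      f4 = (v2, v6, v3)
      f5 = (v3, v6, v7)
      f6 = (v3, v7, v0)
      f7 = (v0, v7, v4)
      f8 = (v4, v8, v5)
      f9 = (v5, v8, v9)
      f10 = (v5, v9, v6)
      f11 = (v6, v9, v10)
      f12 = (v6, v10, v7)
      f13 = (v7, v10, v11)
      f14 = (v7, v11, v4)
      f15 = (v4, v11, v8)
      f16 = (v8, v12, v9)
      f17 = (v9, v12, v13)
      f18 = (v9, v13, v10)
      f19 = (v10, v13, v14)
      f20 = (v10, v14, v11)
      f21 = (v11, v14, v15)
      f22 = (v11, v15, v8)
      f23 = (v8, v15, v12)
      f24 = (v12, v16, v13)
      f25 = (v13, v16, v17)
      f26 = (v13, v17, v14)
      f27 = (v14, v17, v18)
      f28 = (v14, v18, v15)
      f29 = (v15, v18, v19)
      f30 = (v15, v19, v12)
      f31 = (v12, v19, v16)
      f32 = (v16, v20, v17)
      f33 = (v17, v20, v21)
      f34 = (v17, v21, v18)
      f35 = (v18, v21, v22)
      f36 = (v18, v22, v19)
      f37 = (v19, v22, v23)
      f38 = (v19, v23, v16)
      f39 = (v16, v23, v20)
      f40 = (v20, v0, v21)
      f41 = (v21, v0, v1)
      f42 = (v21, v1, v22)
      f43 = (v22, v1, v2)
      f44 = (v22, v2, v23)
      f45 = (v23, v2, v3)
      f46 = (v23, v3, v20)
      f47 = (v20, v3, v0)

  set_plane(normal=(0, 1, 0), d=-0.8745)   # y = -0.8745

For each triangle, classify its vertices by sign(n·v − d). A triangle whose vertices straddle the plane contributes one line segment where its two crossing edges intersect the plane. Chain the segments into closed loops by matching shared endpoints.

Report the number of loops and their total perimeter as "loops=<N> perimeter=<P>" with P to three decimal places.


Straddling triangles (16 of 48):
  (v12,v16,v13) [+-+] → (-2.04512, -0.8745, 0)–(-1.70083, -0.8745, 0.344287)  len=0.4869
  (v13,v16,v17) [+--] → (-1.70083, -0.8745, 0.344287)–(-1.4751, -0.8745, 0.57)  len=0.3192
  (v13,v17,v14) [+-+] → (-1.4751, -0.8745, 0.57)–(-1.1958, -0.8745, 0.290701)  len=0.3950
  (v14,v17,v18) [+--] → (-1.1958, -0.8745, 0.290701)–(-0.905109, -0.8745, 0)  len=0.4111
  (v14,v18,v15) [+-+] → (-0.905109, -0.8745, 0)–(-1.0669, -0.8745, -0.16179)  len=0.2288
  (v15,v18,v19) [+--] → (-1.0669, -0.8745, -0.16179)–(-1.4751, -0.8745, -0.57)  len=0.5773
  (v15,v19,v12) [+-+] → (-1.4751, -0.8745, -0.57)–(-1.7544, -0.8745, -0.290701)  len=0.3950
  (v12,v19,v16) [+--] → (-1.7544, -0.8745, -0.290701)–(-2.04512, -0.8745, 0)  len=0.4111
  (v20,v0,v21) [-+-] → (2.04512, -0.8745, 0)–(1.7544, -0.8745, 0.290701)  len=0.4111
  (v21,v0,v1) [-++] → (1.7544, -0.8745, 0.290701)–(1.4751, -0.8745, 0.57)  len=0.3950
  (v21,v1,v22) [-+-] → (1.4751, -0.8745, 0.57)–(1.0669, -0.8745, 0.16179)  len=0.5773
  (v22,v1,v2) [-++] → (1.0669, -0.8745, 0.16179)–(0.905109, -0.8745, 0)  len=0.2288
  (v22,v2,v23) [-+-] → (0.905109, -0.8745, 0)–(1.1958, -0.8745, -0.290701)  len=0.4111
  (v23,v2,v3) [-++] → (1.1958, -0.8745, -0.290701)–(1.4751, -0.8745, -0.57)  len=0.3950
  (v23,v3,v20) [-+-] → (1.4751, -0.8745, -0.57)–(1.70083, -0.8745, -0.344287)  len=0.3192
  (v20,v3,v0) [-++] → (1.70083, -0.8745, -0.344287)–(2.04512, -0.8745, 0)  len=0.4869

Chained into 2 loop(s):
  loop 1: 8 segments, perimeter = 3.2244
  loop 2: 8 segments, perimeter = 3.2244
Total perimeter = 6.449

loops=2 perimeter=6.449


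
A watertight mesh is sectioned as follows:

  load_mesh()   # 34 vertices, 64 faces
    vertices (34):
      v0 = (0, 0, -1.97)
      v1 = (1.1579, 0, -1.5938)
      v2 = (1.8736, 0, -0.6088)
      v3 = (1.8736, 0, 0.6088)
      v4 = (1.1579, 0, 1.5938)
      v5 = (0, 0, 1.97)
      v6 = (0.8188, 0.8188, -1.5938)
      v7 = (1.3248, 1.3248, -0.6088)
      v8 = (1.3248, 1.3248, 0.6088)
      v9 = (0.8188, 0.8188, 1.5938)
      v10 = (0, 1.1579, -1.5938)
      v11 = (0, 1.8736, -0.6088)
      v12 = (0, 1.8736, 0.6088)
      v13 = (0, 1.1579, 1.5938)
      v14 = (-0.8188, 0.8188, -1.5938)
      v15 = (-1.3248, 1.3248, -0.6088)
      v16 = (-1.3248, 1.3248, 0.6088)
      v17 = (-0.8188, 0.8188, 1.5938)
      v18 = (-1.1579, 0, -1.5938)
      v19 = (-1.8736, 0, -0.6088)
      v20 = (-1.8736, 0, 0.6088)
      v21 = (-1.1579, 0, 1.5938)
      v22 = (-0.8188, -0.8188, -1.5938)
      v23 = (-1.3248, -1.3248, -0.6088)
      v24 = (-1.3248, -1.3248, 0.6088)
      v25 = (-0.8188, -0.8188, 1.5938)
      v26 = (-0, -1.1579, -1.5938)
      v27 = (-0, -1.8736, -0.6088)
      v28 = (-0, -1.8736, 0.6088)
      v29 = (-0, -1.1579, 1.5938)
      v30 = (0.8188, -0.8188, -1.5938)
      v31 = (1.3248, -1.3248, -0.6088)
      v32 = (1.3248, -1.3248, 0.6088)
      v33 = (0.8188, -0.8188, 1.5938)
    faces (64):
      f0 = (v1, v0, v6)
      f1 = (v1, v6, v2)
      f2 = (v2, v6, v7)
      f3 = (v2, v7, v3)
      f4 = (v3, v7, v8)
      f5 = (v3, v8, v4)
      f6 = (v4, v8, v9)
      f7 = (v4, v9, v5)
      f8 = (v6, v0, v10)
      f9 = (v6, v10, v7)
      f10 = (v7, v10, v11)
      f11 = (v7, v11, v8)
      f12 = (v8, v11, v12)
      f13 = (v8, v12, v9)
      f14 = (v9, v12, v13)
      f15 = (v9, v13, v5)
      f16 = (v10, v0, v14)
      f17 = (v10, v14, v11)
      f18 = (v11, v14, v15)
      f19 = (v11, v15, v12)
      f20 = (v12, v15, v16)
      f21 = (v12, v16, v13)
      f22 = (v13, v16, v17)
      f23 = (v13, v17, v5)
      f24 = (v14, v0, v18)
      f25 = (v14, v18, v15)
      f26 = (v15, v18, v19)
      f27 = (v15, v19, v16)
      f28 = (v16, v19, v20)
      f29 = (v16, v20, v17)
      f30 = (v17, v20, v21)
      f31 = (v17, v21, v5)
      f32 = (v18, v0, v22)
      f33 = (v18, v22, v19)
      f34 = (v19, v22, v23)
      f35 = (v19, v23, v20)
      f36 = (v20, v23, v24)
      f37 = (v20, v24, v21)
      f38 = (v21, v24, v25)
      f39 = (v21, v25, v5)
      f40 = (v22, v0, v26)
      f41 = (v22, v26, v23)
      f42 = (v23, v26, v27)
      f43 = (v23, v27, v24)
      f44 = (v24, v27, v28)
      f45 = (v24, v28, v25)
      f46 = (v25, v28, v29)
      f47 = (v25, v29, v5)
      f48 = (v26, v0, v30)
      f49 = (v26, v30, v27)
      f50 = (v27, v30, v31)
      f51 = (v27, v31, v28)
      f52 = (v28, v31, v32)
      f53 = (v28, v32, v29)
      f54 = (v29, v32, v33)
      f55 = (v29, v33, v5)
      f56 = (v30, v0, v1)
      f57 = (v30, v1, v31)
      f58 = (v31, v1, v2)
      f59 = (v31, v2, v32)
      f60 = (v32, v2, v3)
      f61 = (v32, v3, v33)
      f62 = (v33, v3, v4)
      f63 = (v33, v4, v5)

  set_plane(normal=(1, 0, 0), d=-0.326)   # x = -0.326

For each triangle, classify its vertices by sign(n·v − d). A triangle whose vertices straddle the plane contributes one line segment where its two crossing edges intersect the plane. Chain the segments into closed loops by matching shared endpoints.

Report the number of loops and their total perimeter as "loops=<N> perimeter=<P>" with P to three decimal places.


Straddling triangles (20 of 64):
  (v10,v0,v14) [++-] → (-0.326, 0.326, -1.82022)–(-0.326, 1.02289, -1.5938)  len=0.7327
  (v10,v14,v11) [+-+] → (-0.326, 1.02289, -1.5938)–(-0.326, 1.45364, -1.00097)  len=0.7328
  (v11,v14,v15) [+--] → (-0.326, 1.45364, -1.00097)–(-0.326, 1.73855, -0.6088)  len=0.4847
  (v11,v15,v12) [+-+] → (-0.326, 1.73855, -0.6088)–(-0.326, 1.73855, 0.309179)  len=0.9180
  (v12,v15,v16) [+--] → (-0.326, 1.73855, 0.309179)–(-0.326, 1.73855, 0.6088)  len=0.2996
  (v12,v16,v13) [+-+] → (-0.326, 1.73855, 0.6088)–(-0.326, 1.19897, 1.35142)  len=0.9179
  (v13,v16,v17) [+--] → (-0.326, 1.19897, 1.35142)–(-0.326, 1.02289, 1.5938)  len=0.2996
  (v13,v17,v5) [+-+] → (-0.326, 1.02289, 1.5938)–(-0.326, 0.326, 1.82022)  len=0.7327
  (v14,v0,v18) [-+-] → (-0.326, 0.326, -1.82022)–(-0.326, 0, -1.86408)  len=0.3289
  (v17,v21,v5) [--+] → (-0.326, 0, 1.86408)–(-0.326, 0.326, 1.82022)  len=0.3289
  (v18,v0,v22) [-+-] → (-0.326, 0, -1.86408)–(-0.326, -0.326, -1.82022)  len=0.3289
  (v21,v25,v5) [--+] → (-0.326, -0.326, 1.82022)–(-0.326, 0, 1.86408)  len=0.3289
  (v22,v0,v26) [-++] → (-0.326, -0.326, -1.82022)–(-0.326, -1.02289, -1.5938)  len=0.7327
  (v22,v26,v23) [-+-] → (-0.326, -1.02289, -1.5938)–(-0.326, -1.19897, -1.35142)  len=0.2996
  (v23,v26,v27) [-++] → (-0.326, -1.19897, -1.35142)–(-0.326, -1.73855, -0.6088)  len=0.9179
  (v23,v27,v24) [-+-] → (-0.326, -1.73855, -0.6088)–(-0.326, -1.73855, -0.309179)  len=0.2996
  (v24,v27,v28) [-++] → (-0.326, -1.73855, -0.309179)–(-0.326, -1.73855, 0.6088)  len=0.9180
  (v24,v28,v25) [-+-] → (-0.326, -1.73855, 0.6088)–(-0.326, -1.45364, 1.00097)  len=0.4847
  (v25,v28,v29) [-++] → (-0.326, -1.45364, 1.00097)–(-0.326, -1.02289, 1.5938)  len=0.7328
  (v25,v29,v5) [-++] → (-0.326, -1.02289, 1.5938)–(-0.326, -0.326, 1.82022)  len=0.7327

Chained into 1 loop(s):
  loop 1: 20 segments, perimeter = 11.5521
Total perimeter = 11.552

loops=1 perimeter=11.552


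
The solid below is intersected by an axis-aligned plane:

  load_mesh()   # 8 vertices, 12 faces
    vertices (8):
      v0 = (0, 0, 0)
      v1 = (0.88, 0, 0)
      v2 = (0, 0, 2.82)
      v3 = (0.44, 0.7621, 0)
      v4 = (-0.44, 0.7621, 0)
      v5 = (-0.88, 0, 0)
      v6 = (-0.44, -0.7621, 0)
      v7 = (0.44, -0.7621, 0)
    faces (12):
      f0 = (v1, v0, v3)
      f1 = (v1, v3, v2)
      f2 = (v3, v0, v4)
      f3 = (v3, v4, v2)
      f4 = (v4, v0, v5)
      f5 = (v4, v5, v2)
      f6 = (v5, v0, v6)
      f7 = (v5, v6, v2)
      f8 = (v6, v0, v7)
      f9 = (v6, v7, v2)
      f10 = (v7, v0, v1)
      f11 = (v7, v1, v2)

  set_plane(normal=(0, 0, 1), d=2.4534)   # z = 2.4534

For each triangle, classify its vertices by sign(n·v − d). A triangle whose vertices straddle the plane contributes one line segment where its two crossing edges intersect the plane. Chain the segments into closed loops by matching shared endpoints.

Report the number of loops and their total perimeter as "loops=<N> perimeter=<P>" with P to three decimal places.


Straddling triangles (6 of 12):
  (v1,v3,v2) [--+] → (0.0572, 0.099073, 2.4534)–(0.1144, 0, 2.4534)  len=0.1144
  (v3,v4,v2) [--+] → (-0.0572, 0.099073, 2.4534)–(0.0572, 0.099073, 2.4534)  len=0.1144
  (v4,v5,v2) [--+] → (-0.1144, 0, 2.4534)–(-0.0572, 0.099073, 2.4534)  len=0.1144
  (v5,v6,v2) [--+] → (-0.0572, -0.099073, 2.4534)–(-0.1144, 0, 2.4534)  len=0.1144
  (v6,v7,v2) [--+] → (0.0572, -0.099073, 2.4534)–(-0.0572, -0.099073, 2.4534)  len=0.1144
  (v7,v1,v2) [--+] → (0.1144, 0, 2.4534)–(0.0572, -0.099073, 2.4534)  len=0.1144

Chained into 1 loop(s):
  loop 1: 6 segments, perimeter = 0.6864
Total perimeter = 0.686

loops=1 perimeter=0.686


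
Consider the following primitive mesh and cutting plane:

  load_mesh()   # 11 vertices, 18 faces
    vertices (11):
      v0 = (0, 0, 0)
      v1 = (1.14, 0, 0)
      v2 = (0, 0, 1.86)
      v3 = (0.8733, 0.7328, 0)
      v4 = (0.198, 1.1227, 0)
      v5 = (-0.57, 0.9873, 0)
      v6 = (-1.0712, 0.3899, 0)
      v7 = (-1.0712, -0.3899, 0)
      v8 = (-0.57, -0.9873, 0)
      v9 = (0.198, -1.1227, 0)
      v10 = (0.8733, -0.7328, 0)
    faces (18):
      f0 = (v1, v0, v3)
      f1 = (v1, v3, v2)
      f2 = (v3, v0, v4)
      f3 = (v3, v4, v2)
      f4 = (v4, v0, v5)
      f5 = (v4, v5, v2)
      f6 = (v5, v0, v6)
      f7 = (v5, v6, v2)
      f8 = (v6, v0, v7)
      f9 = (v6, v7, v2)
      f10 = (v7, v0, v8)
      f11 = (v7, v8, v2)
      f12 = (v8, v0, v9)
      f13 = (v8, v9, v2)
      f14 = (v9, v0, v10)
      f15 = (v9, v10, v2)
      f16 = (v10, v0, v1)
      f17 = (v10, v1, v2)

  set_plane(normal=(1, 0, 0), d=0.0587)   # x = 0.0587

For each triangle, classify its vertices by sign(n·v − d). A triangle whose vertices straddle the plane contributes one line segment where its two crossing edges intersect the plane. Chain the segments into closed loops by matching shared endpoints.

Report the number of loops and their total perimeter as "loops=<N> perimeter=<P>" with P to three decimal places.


loops=1 perimeter=6.367

Straddling triangles (12 of 18):
  (v1,v0,v3) [+-+] → (0.0587, 0, 0)–(0.0587, 0.0492561, 0)  len=0.0493
  (v1,v3,v2) [++-] → (0.0587, 0.0492561, 1.73498)–(0.0587, 0, 1.76423)  len=0.0573
  (v3,v0,v4) [+-+] → (0.0587, 0.0492561, 0)–(0.0587, 0.332841, 0)  len=0.2836
  (v3,v4,v2) [++-] → (0.0587, 0.332841, 1.30858)–(0.0587, 0.0492561, 1.73498)  len=0.5121
  (v4,v0,v5) [+--] → (0.0587, 0.332841, 0)–(0.0587, 1.09814, 0)  len=0.7653
  (v4,v5,v2) [+--] → (0.0587, 1.09814, 0)–(0.0587, 0.332841, 1.30858)  len=1.5159
  (v8,v0,v9) [--+] → (0.0587, -0.332841, 0)–(0.0587, -1.09814, 0)  len=0.7653
  (v8,v9,v2) [-+-] → (0.0587, -1.09814, 0)–(0.0587, -0.332841, 1.30858)  len=1.5159
  (v9,v0,v10) [+-+] → (0.0587, -0.332841, 0)–(0.0587, -0.0492561, 0)  len=0.2836
  (v9,v10,v2) [++-] → (0.0587, -0.0492561, 1.73498)–(0.0587, -0.332841, 1.30858)  len=0.5121
  (v10,v0,v1) [+-+] → (0.0587, -0.0492561, 0)–(0.0587, 0, 0)  len=0.0493
  (v10,v1,v2) [++-] → (0.0587, 0, 1.76423)–(0.0587, -0.0492561, 1.73498)  len=0.0573

Chained into 1 loop(s):
  loop 1: 12 segments, perimeter = 6.3669
Total perimeter = 6.367


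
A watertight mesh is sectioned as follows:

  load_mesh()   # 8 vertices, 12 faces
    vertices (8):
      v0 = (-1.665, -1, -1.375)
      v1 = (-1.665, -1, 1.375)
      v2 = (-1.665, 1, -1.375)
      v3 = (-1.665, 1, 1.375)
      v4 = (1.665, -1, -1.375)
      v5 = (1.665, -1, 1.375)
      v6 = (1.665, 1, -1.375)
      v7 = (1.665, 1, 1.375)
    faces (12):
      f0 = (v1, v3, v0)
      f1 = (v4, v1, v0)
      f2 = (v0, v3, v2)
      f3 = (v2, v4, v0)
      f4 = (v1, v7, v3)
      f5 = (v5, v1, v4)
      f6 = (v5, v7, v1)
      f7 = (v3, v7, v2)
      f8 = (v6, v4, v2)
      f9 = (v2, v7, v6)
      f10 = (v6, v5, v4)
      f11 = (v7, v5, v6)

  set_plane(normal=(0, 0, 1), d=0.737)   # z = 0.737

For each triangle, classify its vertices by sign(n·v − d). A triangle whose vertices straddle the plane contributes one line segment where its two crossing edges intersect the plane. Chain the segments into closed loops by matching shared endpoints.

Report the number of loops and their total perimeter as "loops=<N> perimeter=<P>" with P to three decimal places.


loops=1 perimeter=10.660

Straddling triangles (8 of 12):
  (v1,v3,v0) [++-] → (-1.665, 0.536, 0.737)–(-1.665, -1, 0.737)  len=1.5360
  (v4,v1,v0) [-+-] → (-0.89244, -1, 0.737)–(-1.665, -1, 0.737)  len=0.7726
  (v0,v3,v2) [-+-] → (-1.665, 0.536, 0.737)–(-1.665, 1, 0.737)  len=0.4640
  (v5,v1,v4) [++-] → (-0.89244, -1, 0.737)–(1.665, -1, 0.737)  len=2.5574
  (v3,v7,v2) [++-] → (0.89244, 1, 0.737)–(-1.665, 1, 0.737)  len=2.5574
  (v2,v7,v6) [-+-] → (0.89244, 1, 0.737)–(1.665, 1, 0.737)  len=0.7726
  (v6,v5,v4) [-+-] → (1.665, -0.536, 0.737)–(1.665, -1, 0.737)  len=0.4640
  (v7,v5,v6) [++-] → (1.665, -0.536, 0.737)–(1.665, 1, 0.737)  len=1.5360

Chained into 1 loop(s):
  loop 1: 8 segments, perimeter = 10.6600
Total perimeter = 10.660


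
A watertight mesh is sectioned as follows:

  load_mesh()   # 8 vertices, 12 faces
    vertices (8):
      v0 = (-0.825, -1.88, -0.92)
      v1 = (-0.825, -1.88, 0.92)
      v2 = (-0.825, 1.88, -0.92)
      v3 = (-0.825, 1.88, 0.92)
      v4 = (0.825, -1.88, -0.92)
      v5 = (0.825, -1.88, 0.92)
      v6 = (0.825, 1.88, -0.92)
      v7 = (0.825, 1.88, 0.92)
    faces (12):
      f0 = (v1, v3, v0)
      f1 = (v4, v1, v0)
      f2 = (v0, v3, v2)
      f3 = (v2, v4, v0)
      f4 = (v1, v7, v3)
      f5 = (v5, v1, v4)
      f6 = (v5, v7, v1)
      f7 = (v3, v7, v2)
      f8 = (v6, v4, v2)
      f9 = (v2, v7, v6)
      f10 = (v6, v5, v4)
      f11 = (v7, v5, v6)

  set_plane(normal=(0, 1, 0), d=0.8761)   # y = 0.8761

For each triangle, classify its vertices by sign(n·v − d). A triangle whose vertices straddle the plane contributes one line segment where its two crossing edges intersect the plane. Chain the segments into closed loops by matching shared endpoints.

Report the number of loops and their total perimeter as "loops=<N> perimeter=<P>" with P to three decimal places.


loops=1 perimeter=6.980

Straddling triangles (8 of 12):
  (v1,v3,v0) [-+-] → (-0.825, 0.8761, 0.92)–(-0.825, 0.8761, 0.42873)  len=0.4913
  (v0,v3,v2) [-++] → (-0.825, 0.8761, 0.42873)–(-0.825, 0.8761, -0.92)  len=1.3487
  (v2,v4,v0) [+--] → (-0.384459, 0.8761, -0.92)–(-0.825, 0.8761, -0.92)  len=0.4405
  (v1,v7,v3) [-++] → (0.384459, 0.8761, 0.92)–(-0.825, 0.8761, 0.92)  len=1.2095
  (v5,v7,v1) [-+-] → (0.825, 0.8761, 0.92)–(0.384459, 0.8761, 0.92)  len=0.4405
  (v6,v4,v2) [+-+] → (0.825, 0.8761, -0.92)–(-0.384459, 0.8761, -0.92)  len=1.2095
  (v6,v5,v4) [+--] → (0.825, 0.8761, -0.42873)–(0.825, 0.8761, -0.92)  len=0.4913
  (v7,v5,v6) [+-+] → (0.825, 0.8761, 0.92)–(0.825, 0.8761, -0.42873)  len=1.3487

Chained into 1 loop(s):
  loop 1: 8 segments, perimeter = 6.9800
Total perimeter = 6.980


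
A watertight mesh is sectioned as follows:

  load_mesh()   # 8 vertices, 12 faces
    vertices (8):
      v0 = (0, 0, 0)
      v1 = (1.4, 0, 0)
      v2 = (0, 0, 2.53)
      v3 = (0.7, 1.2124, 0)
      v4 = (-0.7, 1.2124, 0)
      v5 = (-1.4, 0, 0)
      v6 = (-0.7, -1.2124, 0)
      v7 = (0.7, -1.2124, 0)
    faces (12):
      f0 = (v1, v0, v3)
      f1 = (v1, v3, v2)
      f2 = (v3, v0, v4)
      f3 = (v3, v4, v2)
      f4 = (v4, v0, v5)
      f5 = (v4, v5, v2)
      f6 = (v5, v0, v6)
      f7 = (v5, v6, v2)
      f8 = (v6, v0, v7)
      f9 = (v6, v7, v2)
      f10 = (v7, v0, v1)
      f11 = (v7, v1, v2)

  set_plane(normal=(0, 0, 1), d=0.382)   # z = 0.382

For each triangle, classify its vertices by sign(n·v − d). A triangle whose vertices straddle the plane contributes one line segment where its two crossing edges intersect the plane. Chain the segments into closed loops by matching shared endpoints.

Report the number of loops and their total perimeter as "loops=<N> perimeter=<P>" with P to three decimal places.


Straddling triangles (6 of 12):
  (v1,v3,v2) [--+] → (0.594308, 1.02934, 0.382)–(1.18862, 0, 0.382)  len=1.1886
  (v3,v4,v2) [--+] → (-0.594308, 1.02934, 0.382)–(0.594308, 1.02934, 0.382)  len=1.1886
  (v4,v5,v2) [--+] → (-1.18862, 0, 0.382)–(-0.594308, 1.02934, 0.382)  len=1.1886
  (v5,v6,v2) [--+] → (-0.594308, -1.02934, 0.382)–(-1.18862, 0, 0.382)  len=1.1886
  (v6,v7,v2) [--+] → (0.594308, -1.02934, 0.382)–(-0.594308, -1.02934, 0.382)  len=1.1886
  (v7,v1,v2) [--+] → (1.18862, 0, 0.382)–(0.594308, -1.02934, 0.382)  len=1.1886

Chained into 1 loop(s):
  loop 1: 6 segments, perimeter = 7.1316
Total perimeter = 7.132

loops=1 perimeter=7.132


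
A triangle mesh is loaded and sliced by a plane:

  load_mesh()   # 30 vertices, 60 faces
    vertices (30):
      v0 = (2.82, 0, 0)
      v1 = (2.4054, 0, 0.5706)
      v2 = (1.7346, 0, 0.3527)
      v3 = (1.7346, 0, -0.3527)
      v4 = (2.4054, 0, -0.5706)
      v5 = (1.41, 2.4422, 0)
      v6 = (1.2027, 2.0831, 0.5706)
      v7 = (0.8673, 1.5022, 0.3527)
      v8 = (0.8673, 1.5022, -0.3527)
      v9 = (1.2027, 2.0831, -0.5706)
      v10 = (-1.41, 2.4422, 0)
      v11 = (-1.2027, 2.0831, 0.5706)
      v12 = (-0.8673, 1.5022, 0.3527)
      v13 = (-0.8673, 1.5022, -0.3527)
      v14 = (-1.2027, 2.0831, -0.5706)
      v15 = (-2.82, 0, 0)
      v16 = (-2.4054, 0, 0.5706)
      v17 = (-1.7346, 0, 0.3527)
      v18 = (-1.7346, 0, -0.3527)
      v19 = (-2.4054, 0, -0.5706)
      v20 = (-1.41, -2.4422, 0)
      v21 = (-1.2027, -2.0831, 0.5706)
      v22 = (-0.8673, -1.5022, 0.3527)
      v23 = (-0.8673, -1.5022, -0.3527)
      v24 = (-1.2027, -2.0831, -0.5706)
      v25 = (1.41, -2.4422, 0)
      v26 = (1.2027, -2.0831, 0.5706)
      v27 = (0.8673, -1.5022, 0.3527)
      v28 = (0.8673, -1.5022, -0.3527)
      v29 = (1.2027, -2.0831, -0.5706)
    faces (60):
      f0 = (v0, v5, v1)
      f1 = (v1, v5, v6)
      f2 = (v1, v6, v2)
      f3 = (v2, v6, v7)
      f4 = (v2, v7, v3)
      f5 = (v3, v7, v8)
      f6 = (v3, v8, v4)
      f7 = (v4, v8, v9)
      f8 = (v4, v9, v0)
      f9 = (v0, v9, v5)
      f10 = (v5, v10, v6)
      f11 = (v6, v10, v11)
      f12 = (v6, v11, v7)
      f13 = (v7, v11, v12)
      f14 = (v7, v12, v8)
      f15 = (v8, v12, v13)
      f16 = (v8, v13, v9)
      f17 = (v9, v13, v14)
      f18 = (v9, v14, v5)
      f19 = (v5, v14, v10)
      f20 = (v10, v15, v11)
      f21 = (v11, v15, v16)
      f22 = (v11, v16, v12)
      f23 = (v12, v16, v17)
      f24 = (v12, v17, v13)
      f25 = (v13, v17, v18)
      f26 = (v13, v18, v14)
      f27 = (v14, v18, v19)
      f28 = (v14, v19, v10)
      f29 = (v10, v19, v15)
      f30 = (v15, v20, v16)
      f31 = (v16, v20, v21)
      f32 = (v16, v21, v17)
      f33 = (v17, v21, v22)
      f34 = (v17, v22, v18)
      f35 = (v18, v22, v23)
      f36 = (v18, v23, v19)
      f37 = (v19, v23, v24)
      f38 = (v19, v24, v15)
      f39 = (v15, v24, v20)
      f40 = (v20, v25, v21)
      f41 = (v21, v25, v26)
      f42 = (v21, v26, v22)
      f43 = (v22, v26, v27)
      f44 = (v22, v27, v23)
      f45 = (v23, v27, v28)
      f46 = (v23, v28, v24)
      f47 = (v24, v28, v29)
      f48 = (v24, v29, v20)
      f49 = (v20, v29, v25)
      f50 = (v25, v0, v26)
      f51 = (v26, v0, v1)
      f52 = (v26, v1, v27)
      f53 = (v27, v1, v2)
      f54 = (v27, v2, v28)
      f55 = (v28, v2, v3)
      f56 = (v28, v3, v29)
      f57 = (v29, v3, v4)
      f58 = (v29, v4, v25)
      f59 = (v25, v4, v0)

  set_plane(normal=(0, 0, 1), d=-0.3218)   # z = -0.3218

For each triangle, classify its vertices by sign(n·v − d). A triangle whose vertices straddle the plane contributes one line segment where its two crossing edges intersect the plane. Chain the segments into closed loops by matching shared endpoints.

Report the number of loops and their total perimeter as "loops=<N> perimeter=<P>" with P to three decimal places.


Straddling triangles (24 of 60):
  (v2,v7,v3) [++-] → (1.69661, 0.0658038, -0.3218)–(1.7346, 0, -0.3218)  len=0.0760
  (v3,v7,v8) [-+-] → (1.69661, 0.0658038, -0.3218)–(0.8673, 1.5022, -0.3218)  len=1.6586
  (v4,v9,v0) [--+] → (1.90789, 1.1748, -0.3218)–(2.58618, 0, -0.3218)  len=1.3565
  (v0,v9,v5) [+-+] → (1.90789, 1.1748, -0.3218)–(1.29309, 2.23968, -0.3218)  len=1.2296
  (v7,v12,v8) [++-] → (0.791316, 1.5022, -0.3218)–(0.8673, 1.5022, -0.3218)  len=0.0760
  (v8,v12,v13) [-+-] → (0.791316, 1.5022, -0.3218)–(-0.8673, 1.5022, -0.3218)  len=1.6586
  (v9,v14,v5) [--+] → (-0.0634785, 2.23968, -0.3218)–(1.29309, 2.23968, -0.3218)  len=1.3566
  (v5,v14,v10) [+-+] → (-0.0634785, 2.23968, -0.3218)–(-1.29309, 2.23968, -0.3218)  len=1.2296
  (v12,v17,v13) [++-] → (-0.905292, 1.4364, -0.3218)–(-0.8673, 1.5022, -0.3218)  len=0.0760
  (v13,v17,v18) [-+-] → (-0.905292, 1.4364, -0.3218)–(-1.7346, 0, -0.3218)  len=1.6586
  (v14,v19,v10) [--+] → (-1.97137, 1.06488, -0.3218)–(-1.29309, 2.23968, -0.3218)  len=1.3565
  (v10,v19,v15) [+-+] → (-1.97137, 1.06488, -0.3218)–(-2.58618, 0, -0.3218)  len=1.2296
  (v17,v22,v18) [++-] → (-1.69661, -0.0658038, -0.3218)–(-1.7346, 0, -0.3218)  len=0.0760
  (v18,v22,v23) [-+-] → (-1.69661, -0.0658038, -0.3218)–(-0.8673, -1.5022, -0.3218)  len=1.6586
  (v19,v24,v15) [--+] → (-1.90789, -1.1748, -0.3218)–(-2.58618, 0, -0.3218)  len=1.3565
  (v15,v24,v20) [+-+] → (-1.90789, -1.1748, -0.3218)–(-1.29309, -2.23968, -0.3218)  len=1.2296
  (v22,v27,v23) [++-] → (-0.791316, -1.5022, -0.3218)–(-0.8673, -1.5022, -0.3218)  len=0.0760
  (v23,v27,v28) [-+-] → (-0.791316, -1.5022, -0.3218)–(0.8673, -1.5022, -0.3218)  len=1.6586
  (v24,v29,v20) [--+] → (0.0634785, -2.23968, -0.3218)–(-1.29309, -2.23968, -0.3218)  len=1.3566
  (v20,v29,v25) [+-+] → (0.0634785, -2.23968, -0.3218)–(1.29309, -2.23968, -0.3218)  len=1.2296
  (v27,v2,v28) [++-] → (0.905292, -1.4364, -0.3218)–(0.8673, -1.5022, -0.3218)  len=0.0760
  (v28,v2,v3) [-+-] → (0.905292, -1.4364, -0.3218)–(1.7346, 0, -0.3218)  len=1.6586
  (v29,v4,v25) [--+] → (1.97137, -1.06488, -0.3218)–(1.29309, -2.23968, -0.3218)  len=1.3565
  (v25,v4,v0) [+-+] → (1.97137, -1.06488, -0.3218)–(2.58618, 0, -0.3218)  len=1.2296

Chained into 2 loop(s):
  loop 1: 12 segments, perimeter = 10.4076
  loop 2: 12 segments, perimeter = 15.5170
Total perimeter = 25.925

loops=2 perimeter=25.925


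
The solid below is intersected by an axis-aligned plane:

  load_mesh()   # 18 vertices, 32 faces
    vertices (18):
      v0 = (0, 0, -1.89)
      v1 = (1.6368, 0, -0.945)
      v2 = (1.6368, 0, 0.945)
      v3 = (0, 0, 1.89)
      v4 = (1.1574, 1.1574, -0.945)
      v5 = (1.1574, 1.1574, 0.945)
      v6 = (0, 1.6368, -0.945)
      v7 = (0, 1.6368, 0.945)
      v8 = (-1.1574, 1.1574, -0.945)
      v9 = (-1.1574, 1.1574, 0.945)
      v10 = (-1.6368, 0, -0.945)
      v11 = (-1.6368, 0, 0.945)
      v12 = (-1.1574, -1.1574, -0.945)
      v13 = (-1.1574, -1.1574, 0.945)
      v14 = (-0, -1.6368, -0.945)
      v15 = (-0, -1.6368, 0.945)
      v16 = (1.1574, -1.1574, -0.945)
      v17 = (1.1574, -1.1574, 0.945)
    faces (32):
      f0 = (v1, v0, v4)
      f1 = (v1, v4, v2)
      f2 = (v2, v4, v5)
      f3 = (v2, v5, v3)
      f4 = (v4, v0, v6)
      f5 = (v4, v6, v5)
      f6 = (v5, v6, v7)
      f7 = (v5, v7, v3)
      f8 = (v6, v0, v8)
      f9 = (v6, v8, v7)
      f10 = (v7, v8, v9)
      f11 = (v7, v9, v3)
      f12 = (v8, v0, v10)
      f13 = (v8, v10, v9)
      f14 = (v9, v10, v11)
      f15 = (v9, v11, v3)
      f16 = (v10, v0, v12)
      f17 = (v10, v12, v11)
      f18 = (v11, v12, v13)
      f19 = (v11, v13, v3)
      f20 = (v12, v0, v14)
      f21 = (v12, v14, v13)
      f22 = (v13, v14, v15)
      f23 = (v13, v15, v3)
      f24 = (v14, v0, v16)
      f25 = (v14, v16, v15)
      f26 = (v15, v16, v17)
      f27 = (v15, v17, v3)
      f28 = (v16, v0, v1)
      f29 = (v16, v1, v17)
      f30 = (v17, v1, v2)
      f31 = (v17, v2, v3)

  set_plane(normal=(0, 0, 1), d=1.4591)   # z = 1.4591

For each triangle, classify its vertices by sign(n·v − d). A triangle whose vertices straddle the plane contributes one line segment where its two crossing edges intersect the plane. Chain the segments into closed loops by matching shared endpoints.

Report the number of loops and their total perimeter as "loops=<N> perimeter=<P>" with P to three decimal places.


loops=1 perimeter=4.570

Straddling triangles (8 of 32):
  (v2,v5,v3) [--+] → (0.52775, 0.52775, 1.4591)–(0.746346, 0, 1.4591)  len=0.5712
  (v5,v7,v3) [--+] → (0, 0.746346, 1.4591)–(0.52775, 0.52775, 1.4591)  len=0.5712
  (v7,v9,v3) [--+] → (-0.52775, 0.52775, 1.4591)–(0, 0.746346, 1.4591)  len=0.5712
  (v9,v11,v3) [--+] → (-0.746346, 0, 1.4591)–(-0.52775, 0.52775, 1.4591)  len=0.5712
  (v11,v13,v3) [--+] → (-0.52775, -0.52775, 1.4591)–(-0.746346, 0, 1.4591)  len=0.5712
  (v13,v15,v3) [--+] → (0, -0.746346, 1.4591)–(-0.52775, -0.52775, 1.4591)  len=0.5712
  (v15,v17,v3) [--+] → (0.52775, -0.52775, 1.4591)–(0, -0.746346, 1.4591)  len=0.5712
  (v17,v2,v3) [--+] → (0.746346, 0, 1.4591)–(0.52775, -0.52775, 1.4591)  len=0.5712

Chained into 1 loop(s):
  loop 1: 8 segments, perimeter = 4.5698
Total perimeter = 4.570


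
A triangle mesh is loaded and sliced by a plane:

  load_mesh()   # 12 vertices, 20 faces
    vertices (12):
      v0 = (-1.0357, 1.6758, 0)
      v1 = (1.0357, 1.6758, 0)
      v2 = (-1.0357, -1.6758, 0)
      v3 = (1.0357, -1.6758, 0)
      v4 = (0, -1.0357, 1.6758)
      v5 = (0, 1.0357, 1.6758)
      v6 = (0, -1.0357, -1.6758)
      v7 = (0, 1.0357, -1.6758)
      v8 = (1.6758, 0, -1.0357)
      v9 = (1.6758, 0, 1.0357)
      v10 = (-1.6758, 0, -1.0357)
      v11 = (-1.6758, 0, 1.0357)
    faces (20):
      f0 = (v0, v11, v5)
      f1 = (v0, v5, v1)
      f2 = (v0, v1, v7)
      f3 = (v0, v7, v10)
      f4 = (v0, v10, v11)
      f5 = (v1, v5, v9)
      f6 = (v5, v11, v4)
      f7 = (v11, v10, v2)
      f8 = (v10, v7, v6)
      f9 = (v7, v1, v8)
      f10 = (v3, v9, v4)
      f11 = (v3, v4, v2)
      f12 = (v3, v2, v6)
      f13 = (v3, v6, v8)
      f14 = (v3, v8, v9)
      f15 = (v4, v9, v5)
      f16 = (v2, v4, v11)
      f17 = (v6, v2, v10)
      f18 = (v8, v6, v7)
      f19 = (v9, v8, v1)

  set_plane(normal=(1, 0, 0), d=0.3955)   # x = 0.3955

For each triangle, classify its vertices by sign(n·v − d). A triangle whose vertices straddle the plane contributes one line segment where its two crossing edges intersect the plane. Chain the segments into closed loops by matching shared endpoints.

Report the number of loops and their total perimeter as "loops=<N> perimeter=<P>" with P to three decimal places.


loops=1 perimeter=10.366

Straddling triangles (10 of 20):
  (v0,v5,v1) [--+] → (0.3955, 1.28013, 1.03587)–(0.3955, 1.6758, 0)  len=1.1089
  (v0,v1,v7) [-+-] → (0.3955, 1.6758, 0)–(0.3955, 1.28013, -1.03587)  len=1.1089
  (v1,v5,v9) [+-+] → (0.3955, 1.28013, 1.03587)–(0.3955, 0.791268, 1.52473)  len=0.6914
  (v7,v1,v8) [-++] → (0.3955, 1.28013, -1.03587)–(0.3955, 0.791268, -1.52473)  len=0.6914
  (v3,v9,v4) [++-] → (0.3955, -0.791268, 1.52473)–(0.3955, -1.28013, 1.03587)  len=0.6914
  (v3,v4,v2) [+--] → (0.3955, -1.28013, 1.03587)–(0.3955, -1.6758, 0)  len=1.1089
  (v3,v2,v6) [+--] → (0.3955, -1.6758, 0)–(0.3955, -1.28013, -1.03587)  len=1.1089
  (v3,v6,v8) [+-+] → (0.3955, -1.28013, -1.03587)–(0.3955, -0.791268, -1.52473)  len=0.6914
  (v4,v9,v5) [-+-] → (0.3955, -0.791268, 1.52473)–(0.3955, 0.791268, 1.52473)  len=1.5825
  (v8,v6,v7) [+--] → (0.3955, -0.791268, -1.52473)–(0.3955, 0.791268, -1.52473)  len=1.5825

Chained into 1 loop(s):
  loop 1: 10 segments, perimeter = 10.3660
Total perimeter = 10.366


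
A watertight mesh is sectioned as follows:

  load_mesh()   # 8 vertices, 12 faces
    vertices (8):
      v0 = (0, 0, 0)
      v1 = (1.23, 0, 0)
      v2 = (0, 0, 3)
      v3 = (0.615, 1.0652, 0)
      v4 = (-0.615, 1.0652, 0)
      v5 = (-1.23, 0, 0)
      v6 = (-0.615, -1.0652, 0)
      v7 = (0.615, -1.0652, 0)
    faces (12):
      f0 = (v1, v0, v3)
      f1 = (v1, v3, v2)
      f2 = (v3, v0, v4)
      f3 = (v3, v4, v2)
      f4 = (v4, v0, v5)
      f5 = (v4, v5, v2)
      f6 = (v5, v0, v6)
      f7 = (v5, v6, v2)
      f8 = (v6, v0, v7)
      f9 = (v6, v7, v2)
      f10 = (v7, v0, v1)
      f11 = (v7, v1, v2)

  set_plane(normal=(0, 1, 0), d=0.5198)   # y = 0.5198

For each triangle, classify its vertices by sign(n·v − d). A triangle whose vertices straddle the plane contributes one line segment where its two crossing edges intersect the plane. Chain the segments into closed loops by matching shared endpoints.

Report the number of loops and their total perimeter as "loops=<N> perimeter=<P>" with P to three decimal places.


Straddling triangles (6 of 12):
  (v1,v0,v3) [--+] → (0.30011, 0.5198, 0)–(0.92989, 0.5198, 0)  len=0.6298
  (v1,v3,v2) [-+-] → (0.92989, 0.5198, 0)–(0.30011, 0.5198, 1.53605)  len=1.6601
  (v3,v0,v4) [+-+] → (0.30011, 0.5198, 0)–(-0.30011, 0.5198, 0)  len=0.6002
  (v3,v4,v2) [++-] → (-0.30011, 0.5198, 1.53605)–(0.30011, 0.5198, 1.53605)  len=0.6002
  (v4,v0,v5) [+--] → (-0.30011, 0.5198, 0)–(-0.92989, 0.5198, 0)  len=0.6298
  (v4,v5,v2) [+--] → (-0.92989, 0.5198, 0)–(-0.30011, 0.5198, 1.53605)  len=1.6601

Chained into 1 loop(s):
  loop 1: 6 segments, perimeter = 5.7803
Total perimeter = 5.780

loops=1 perimeter=5.780


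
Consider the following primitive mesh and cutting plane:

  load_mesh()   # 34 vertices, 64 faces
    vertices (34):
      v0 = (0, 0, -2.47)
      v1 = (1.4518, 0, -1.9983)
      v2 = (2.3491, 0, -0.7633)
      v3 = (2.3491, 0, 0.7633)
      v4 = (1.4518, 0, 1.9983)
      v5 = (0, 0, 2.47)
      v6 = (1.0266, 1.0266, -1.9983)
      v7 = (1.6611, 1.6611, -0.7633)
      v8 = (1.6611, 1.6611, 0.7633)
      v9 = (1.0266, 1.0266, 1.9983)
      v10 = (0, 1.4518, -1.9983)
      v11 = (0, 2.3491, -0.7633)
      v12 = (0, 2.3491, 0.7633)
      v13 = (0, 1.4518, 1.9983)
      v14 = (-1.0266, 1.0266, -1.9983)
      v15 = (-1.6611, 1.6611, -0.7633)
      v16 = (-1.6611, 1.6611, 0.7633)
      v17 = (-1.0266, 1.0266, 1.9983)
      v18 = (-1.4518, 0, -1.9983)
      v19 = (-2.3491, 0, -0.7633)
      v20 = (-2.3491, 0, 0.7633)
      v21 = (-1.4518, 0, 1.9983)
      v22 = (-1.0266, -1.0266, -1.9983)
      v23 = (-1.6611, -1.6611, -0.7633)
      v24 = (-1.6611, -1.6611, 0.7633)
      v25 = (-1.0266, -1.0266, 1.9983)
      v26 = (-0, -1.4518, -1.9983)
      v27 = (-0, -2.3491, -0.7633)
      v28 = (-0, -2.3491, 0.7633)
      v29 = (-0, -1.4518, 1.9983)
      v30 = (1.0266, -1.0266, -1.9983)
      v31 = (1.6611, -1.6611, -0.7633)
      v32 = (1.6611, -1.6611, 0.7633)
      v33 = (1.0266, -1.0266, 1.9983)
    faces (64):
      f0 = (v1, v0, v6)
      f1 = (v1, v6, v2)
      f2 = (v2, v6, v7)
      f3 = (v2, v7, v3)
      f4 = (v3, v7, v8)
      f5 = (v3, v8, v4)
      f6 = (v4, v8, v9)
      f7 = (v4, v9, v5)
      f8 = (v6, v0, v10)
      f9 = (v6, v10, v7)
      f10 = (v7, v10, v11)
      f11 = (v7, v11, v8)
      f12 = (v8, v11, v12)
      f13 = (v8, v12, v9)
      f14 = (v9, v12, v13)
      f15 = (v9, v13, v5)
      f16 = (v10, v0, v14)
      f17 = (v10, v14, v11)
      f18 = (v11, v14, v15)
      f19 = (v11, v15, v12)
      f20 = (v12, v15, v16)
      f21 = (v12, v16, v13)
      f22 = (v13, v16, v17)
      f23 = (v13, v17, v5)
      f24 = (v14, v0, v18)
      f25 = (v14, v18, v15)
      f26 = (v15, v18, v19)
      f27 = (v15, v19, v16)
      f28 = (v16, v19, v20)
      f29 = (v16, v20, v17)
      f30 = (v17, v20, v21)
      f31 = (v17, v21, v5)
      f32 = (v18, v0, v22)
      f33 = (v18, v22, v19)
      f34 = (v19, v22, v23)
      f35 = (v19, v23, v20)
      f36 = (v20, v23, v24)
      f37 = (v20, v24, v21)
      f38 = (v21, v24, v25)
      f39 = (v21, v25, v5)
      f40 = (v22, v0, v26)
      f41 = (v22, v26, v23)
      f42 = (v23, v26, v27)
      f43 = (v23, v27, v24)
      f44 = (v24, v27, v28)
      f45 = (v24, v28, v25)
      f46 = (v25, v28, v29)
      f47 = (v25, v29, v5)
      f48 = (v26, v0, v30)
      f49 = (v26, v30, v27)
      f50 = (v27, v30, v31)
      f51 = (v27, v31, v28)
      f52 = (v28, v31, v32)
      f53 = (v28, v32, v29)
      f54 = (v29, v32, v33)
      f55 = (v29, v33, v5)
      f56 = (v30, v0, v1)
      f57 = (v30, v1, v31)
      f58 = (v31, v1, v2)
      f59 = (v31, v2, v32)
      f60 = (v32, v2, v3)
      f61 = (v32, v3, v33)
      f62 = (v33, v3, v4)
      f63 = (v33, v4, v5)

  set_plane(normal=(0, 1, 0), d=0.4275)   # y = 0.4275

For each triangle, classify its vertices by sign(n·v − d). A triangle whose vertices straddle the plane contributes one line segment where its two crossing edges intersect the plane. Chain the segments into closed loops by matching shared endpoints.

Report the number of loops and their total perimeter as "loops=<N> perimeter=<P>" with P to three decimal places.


loops=1 perimeter=14.448

Straddling triangles (20 of 64):
  (v1,v0,v6) [--+] → (0.4275, 0.4275, -2.27357)–(1.27474, 0.4275, -1.9983)  len=0.8908
  (v1,v6,v2) [-+-] → (1.27474, 0.4275, -1.9983)–(1.79838, 0.4275, -1.27758)  len=0.8909
  (v2,v6,v7) [-++] → (1.79838, 0.4275, -1.27758)–(2.17204, 0.4275, -0.7633)  len=0.6357
  (v2,v7,v3) [-+-] → (2.17204, 0.4275, -0.7633)–(2.17204, 0.4275, 0.370415)  len=1.1337
  (v3,v7,v8) [-++] → (2.17204, 0.4275, 0.370415)–(2.17204, 0.4275, 0.7633)  len=0.3929
  (v3,v8,v4) [-+-] → (2.17204, 0.4275, 0.7633)–(1.50567, 0.4275, 1.68046)  len=1.1337
  (v4,v8,v9) [-++] → (1.50567, 0.4275, 1.68046)–(1.27474, 0.4275, 1.9983)  len=0.3929
  (v4,v9,v5) [-+-] → (1.27474, 0.4275, 1.9983)–(0.4275, 0.4275, 2.27357)  len=0.8908
  (v6,v0,v10) [+-+] → (0.4275, 0.4275, -2.27357)–(0, 0.4275, -2.3311)  len=0.4314
  (v9,v13,v5) [++-] → (0, 0.4275, 2.3311)–(0.4275, 0.4275, 2.27357)  len=0.4314
  (v10,v0,v14) [+-+] → (0, 0.4275, -2.3311)–(-0.4275, 0.4275, -2.27357)  len=0.4314
  (v13,v17,v5) [++-] → (-0.4275, 0.4275, 2.27357)–(0, 0.4275, 2.3311)  len=0.4314
  (v14,v0,v18) [+--] → (-0.4275, 0.4275, -2.27357)–(-1.27474, 0.4275, -1.9983)  len=0.8908
  (v14,v18,v15) [+-+] → (-1.27474, 0.4275, -1.9983)–(-1.50567, 0.4275, -1.68046)  len=0.3929
  (v15,v18,v19) [+--] → (-1.50567, 0.4275, -1.68046)–(-2.17204, 0.4275, -0.7633)  len=1.1337
  (v15,v19,v16) [+-+] → (-2.17204, 0.4275, -0.7633)–(-2.17204, 0.4275, -0.370415)  len=0.3929
  (v16,v19,v20) [+--] → (-2.17204, 0.4275, -0.370415)–(-2.17204, 0.4275, 0.7633)  len=1.1337
  (v16,v20,v17) [+-+] → (-2.17204, 0.4275, 0.7633)–(-1.79838, 0.4275, 1.27758)  len=0.6357
  (v17,v20,v21) [+--] → (-1.79838, 0.4275, 1.27758)–(-1.27474, 0.4275, 1.9983)  len=0.8909
  (v17,v21,v5) [+--] → (-1.27474, 0.4275, 1.9983)–(-0.4275, 0.4275, 2.27357)  len=0.8908

Chained into 1 loop(s):
  loop 1: 20 segments, perimeter = 14.4482
Total perimeter = 14.448
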